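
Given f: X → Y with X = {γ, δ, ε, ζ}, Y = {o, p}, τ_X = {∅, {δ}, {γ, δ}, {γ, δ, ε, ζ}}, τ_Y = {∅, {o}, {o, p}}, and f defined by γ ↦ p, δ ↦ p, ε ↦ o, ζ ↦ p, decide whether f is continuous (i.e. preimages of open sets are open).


f is NOT continuous.

Compute f^{-1}(U) for each U ∈ τ_Y:
  U = ∅: f^{-1}(U) = ∅ ∈ τ_X ✓.
  U = {o}: f^{-1}(U) = {ε} ∉ τ_X ✗.
  U = {o, p}: f^{-1}(U) = {γ, δ, ε, ζ} ∈ τ_X ✓.
Found U = {o} with f^{-1}(U) = {ε} not in τ_X. Therefore f is NOT continuous.


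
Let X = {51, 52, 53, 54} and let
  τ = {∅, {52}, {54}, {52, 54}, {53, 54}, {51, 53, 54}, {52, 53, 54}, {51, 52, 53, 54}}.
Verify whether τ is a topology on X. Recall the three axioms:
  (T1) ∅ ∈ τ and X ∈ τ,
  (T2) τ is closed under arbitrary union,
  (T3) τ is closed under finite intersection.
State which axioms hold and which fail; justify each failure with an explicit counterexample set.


τ IS a topology on X.

Axiom (T1): ∅ ∈ τ? Yes; X ∈ τ? Yes.
Axiom (T2/T3): check pairwise unions and intersections of members of τ.
All pairwise intersections and unions checked — each lies in τ. Therefore τ satisfies (T1), (T2), (T3): it IS a topology on X.


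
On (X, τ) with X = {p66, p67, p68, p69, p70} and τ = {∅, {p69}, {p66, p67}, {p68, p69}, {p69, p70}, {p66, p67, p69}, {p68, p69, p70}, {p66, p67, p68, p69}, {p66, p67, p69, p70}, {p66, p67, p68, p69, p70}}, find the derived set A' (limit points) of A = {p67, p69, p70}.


A' = {p66, p68, p70}

For each x ∈ X, list the open sets U ∈ τ with x ∈ U, then check whether U ∩ (A ∖ {x}) ≠ ∅ for every such U.
  x = p66: opens ∋ x are {p66, p67}, {p66, p67, p69}, {p66, p67, p68, p69}, {p66, p67, p69, p70}, {p66, p67, p68, p69, p70}; each meets A ∖ {p66}, so x IS a limit point.
  x = p67: open {p66, p67} ∋ x has {p66, p67} ∩ (A ∖ {p67}) = ∅, so x is NOT a limit point.
  x = p68: opens ∋ x are {p68, p69}, {p68, p69, p70}, {p66, p67, p68, p69}, {p66, p67, p68, p69, p70}; each meets A ∖ {p68}, so x IS a limit point.
  x = p69: open {p69} ∋ x has {p69} ∩ (A ∖ {p69}) = ∅, so x is NOT a limit point.
  x = p70: opens ∋ x are {p69, p70}, {p68, p69, p70}, {p66, p67, p69, p70}, {p66, p67, p68, p69, p70}; each meets A ∖ {p70}, so x IS a limit point.
Collecting: A' = {p66, p68, p70}.


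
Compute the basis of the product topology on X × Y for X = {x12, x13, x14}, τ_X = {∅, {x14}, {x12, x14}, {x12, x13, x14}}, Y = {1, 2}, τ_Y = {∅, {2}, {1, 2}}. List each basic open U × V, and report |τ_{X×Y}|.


Basis B = {∅ × ∅, {x14} × {2}, {x12, x14} × {2}, {x14} × {1, 2}, {x12, x13, x14} × {2}, {x12, x14} × {1, 2}, {x12, x13, x14} × {1, 2}}; |τ_{X×Y}| = 10.

Enumerate products U × V with U ∈ τ_X, V ∈ τ_Y (deduplicated):
  ∅ × ∅ = {} (∅)
  {x14} × {2} = {(x14,2)}
  {x12, x14} × {2} = {(x12,2), (x14,2)}
  {x14} × {1, 2} = {(x14,1), (x14,2)}
  {x12, x13, x14} × {2} = {(x12,2), (x13,2), (x14,2)}
  {x12, x14} × {1, 2} = {(x12,1), (x12,2), (x14,1), (x14,2)}
  {x12, x13, x14} × {1, 2} = {(x12,1), (x12,2), (x13,1), (x13,2), (x14,1), (x14,2)}
These 7 distinct sets form the basis B.
Close under arbitrary unions to get τ_{X×Y}; counting gives |τ_{X×Y}| = 10.


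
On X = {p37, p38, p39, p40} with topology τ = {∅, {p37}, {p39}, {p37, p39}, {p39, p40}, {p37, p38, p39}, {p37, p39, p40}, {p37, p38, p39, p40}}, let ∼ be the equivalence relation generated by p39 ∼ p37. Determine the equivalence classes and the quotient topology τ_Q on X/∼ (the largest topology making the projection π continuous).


X/∼ = {[p37=p39], [p38], [p40]}; |τ_Q| = 5.

Equivalence classes: [p37=p39], [p38], [p40].
Quotient map π: X → X/∼ sends p37 ↦ [p37=p39], p38 ↦ [p38], p39 ↦ [p37=p39], p40 ↦ [p40].
For each subset V ⊆ X/∼, compute π^{-1}(V) ⊆ X and check whether π^{-1}(V) ∈ τ. V is open in τ_Q iff π^{-1}(V) ∈ τ.
  V = {}: π^{-1}(V) = ∅ ∈ τ ✓.
  V = {[p37=p39]}: π^{-1}(V) = {p37, p39} ∈ τ ✓.
  V = {[p38]}: π^{-1}(V) = {p38} ∉ τ ✗.
  V = {[p37=p39], [p38]}: π^{-1}(V) = {p37, p38, p39} ∈ τ ✓.
  V = {[p40]}: π^{-1}(V) = {p40} ∉ τ ✗.
  V = {[p37=p39], [p40]}: π^{-1}(V) = {p37, p39, p40} ∈ τ ✓.
  V = {[p38], [p40]}: π^{-1}(V) = {p38, p40} ∉ τ ✗.
  V = {[p37=p39], [p38], [p40]}: π^{-1}(V) = {p37, p38, p39, p40} ∈ τ ✓.
Open sets in the quotient: τ_Q = {{}, {[p37=p39]}, {[p37=p39], [p38]}, {[p37=p39], [p40]}, {[p37=p39], [p38], [p40]}} (5 elements).


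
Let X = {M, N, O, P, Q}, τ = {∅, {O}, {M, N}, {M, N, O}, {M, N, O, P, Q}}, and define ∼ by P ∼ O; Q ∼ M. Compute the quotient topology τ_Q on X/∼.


X/∼ = {[M=Q], [N], [O=P]}; |τ_Q| = 2.

Equivalence classes: [M=Q], [N], [O=P].
Quotient map π: X → X/∼ sends M ↦ [M=Q], N ↦ [N], O ↦ [O=P], P ↦ [O=P], Q ↦ [M=Q].
For each subset V ⊆ X/∼, compute π^{-1}(V) ⊆ X and check whether π^{-1}(V) ∈ τ. V is open in τ_Q iff π^{-1}(V) ∈ τ.
  V = {}: π^{-1}(V) = ∅ ∈ τ ✓.
  V = {[M=Q]}: π^{-1}(V) = {M, Q} ∉ τ ✗.
  V = {[N]}: π^{-1}(V) = {N} ∉ τ ✗.
  V = {[M=Q], [N]}: π^{-1}(V) = {M, N, Q} ∉ τ ✗.
  V = {[O=P]}: π^{-1}(V) = {O, P} ∉ τ ✗.
  V = {[M=Q], [O=P]}: π^{-1}(V) = {M, O, P, Q} ∉ τ ✗.
  V = {[N], [O=P]}: π^{-1}(V) = {N, O, P} ∉ τ ✗.
  V = {[M=Q], [N], [O=P]}: π^{-1}(V) = {M, N, O, P, Q} ∈ τ ✓.
Open sets in the quotient: τ_Q = {{}, {[M=Q], [N], [O=P]}} (2 elements).


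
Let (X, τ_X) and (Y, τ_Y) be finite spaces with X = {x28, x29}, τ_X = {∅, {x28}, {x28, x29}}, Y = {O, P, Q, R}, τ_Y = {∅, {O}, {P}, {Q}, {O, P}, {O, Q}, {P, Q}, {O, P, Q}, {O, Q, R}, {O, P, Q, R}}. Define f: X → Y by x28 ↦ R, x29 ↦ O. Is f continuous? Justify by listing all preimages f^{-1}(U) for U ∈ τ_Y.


f is NOT continuous.

Compute f^{-1}(U) for each U ∈ τ_Y:
  U = ∅: f^{-1}(U) = ∅ ∈ τ_X ✓.
  U = {O}: f^{-1}(U) = {x29} ∉ τ_X ✗.
  U = {P}: f^{-1}(U) = ∅ ∈ τ_X ✓.
  U = {Q}: f^{-1}(U) = ∅ ∈ τ_X ✓.
  U = {O, P}: f^{-1}(U) = {x29} ∉ τ_X ✗.
  U = {O, Q}: f^{-1}(U) = {x29} ∉ τ_X ✗.
  U = {P, Q}: f^{-1}(U) = ∅ ∈ τ_X ✓.
  U = {O, P, Q}: f^{-1}(U) = {x29} ∉ τ_X ✗.
  U = {O, Q, R}: f^{-1}(U) = {x28, x29} ∈ τ_X ✓.
  U = {O, P, Q, R}: f^{-1}(U) = {x28, x29} ∈ τ_X ✓.
Found U = {O} with f^{-1}(U) = {x29} not in τ_X. Therefore f is NOT continuous.


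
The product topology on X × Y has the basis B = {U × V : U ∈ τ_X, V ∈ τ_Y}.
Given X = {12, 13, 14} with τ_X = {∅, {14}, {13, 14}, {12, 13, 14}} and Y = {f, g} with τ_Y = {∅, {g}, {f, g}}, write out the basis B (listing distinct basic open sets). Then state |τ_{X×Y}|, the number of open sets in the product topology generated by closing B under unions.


Basis B = {∅ × ∅, {14} × {g}, {13, 14} × {g}, {14} × {f, g}, {12, 13, 14} × {g}, {13, 14} × {f, g}, {12, 13, 14} × {f, g}}; |τ_{X×Y}| = 10.

Enumerate products U × V with U ∈ τ_X, V ∈ τ_Y (deduplicated):
  ∅ × ∅ = {} (∅)
  {14} × {g} = {(14,g)}
  {13, 14} × {g} = {(13,g), (14,g)}
  {14} × {f, g} = {(14,f), (14,g)}
  {12, 13, 14} × {g} = {(12,g), (13,g), (14,g)}
  {13, 14} × {f, g} = {(13,f), (13,g), (14,f), (14,g)}
  {12, 13, 14} × {f, g} = {(12,f), (12,g), (13,f), (13,g), (14,f), (14,g)}
These 7 distinct sets form the basis B.
Close under arbitrary unions to get τ_{X×Y}; counting gives |τ_{X×Y}| = 10.


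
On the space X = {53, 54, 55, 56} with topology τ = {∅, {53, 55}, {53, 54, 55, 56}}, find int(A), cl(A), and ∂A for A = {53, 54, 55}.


int(A) = {53, 55}, cl(A) = {53, 54, 55, 56}, ∂A = {54, 56}.

Closed sets in (X, τ) are complements of opens:
  closed(X, τ) = {∅, {54, 56}, {53, 54, 55, 56}}.
int(A) = ⋃ {U ∈ τ : U ⊆ A}. Opens contained in A: ∅, {53, 55}.
Taking the union of these: int(A) = {53, 55}.
cl(A) = ⋂ {C closed : A ⊆ C}. Closed sets containing A: {53, 54, 55, 56}.
Intersecting these: cl(A) = {53, 54, 55, 56}.
∂A = cl(A) ∖ int(A) = {53, 54, 55, 56} ∖ {53, 55} = {54, 56}.


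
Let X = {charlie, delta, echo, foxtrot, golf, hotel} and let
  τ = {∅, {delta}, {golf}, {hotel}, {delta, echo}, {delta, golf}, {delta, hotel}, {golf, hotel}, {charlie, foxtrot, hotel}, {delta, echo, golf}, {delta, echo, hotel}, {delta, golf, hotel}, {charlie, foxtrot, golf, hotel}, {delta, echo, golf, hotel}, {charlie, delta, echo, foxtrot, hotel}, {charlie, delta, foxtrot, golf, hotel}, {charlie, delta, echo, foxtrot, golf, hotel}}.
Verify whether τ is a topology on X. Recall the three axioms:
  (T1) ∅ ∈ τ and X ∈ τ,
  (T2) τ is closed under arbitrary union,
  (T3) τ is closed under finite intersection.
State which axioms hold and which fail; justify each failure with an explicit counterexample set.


τ is NOT a topology on X.

Axiom (T1): ∅ ∈ τ? Yes; X ∈ τ? Yes.
Axiom (T2/T3): check pairwise unions and intersections of members of τ.
Counterexample for (T2): {delta} ∪ {charlie, foxtrot, hotel} = {charlie, delta, foxtrot, hotel} ∉ τ. Therefore τ is NOT a topology.


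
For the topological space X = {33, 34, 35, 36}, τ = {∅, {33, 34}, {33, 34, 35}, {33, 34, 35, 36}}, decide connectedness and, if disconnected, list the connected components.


(X, τ) is connected.

Find clopen sets (U ∈ τ with X ∖ U ∈ τ):
  U = ∅, X ∖ U = {33, 34, 35, 36} — both open, so U is clopen.
  U = {33, 34, 35, 36}, X ∖ U = ∅ — both open, so U is clopen.
Only trivial clopens (∅ and X) exist, so (X, τ) is connected.
Compute connected components by grouping points that agree on all clopens:
  component: {33, 34, 35, 36}


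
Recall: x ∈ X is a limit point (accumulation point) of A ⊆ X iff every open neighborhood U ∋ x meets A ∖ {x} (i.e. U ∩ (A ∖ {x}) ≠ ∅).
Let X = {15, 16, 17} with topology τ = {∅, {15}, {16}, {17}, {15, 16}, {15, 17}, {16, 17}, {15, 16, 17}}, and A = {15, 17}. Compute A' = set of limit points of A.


A' = ∅

For each x ∈ X, list the open sets U ∈ τ with x ∈ U, then check whether U ∩ (A ∖ {x}) ≠ ∅ for every such U.
  x = 15: open {15} ∋ x has {15} ∩ (A ∖ {15}) = ∅, so x is NOT a limit point.
  x = 16: open {16} ∋ x has {16} ∩ (A ∖ {16}) = ∅, so x is NOT a limit point.
  x = 17: open {17} ∋ x has {17} ∩ (A ∖ {17}) = ∅, so x is NOT a limit point.
Collecting: A' = ∅.


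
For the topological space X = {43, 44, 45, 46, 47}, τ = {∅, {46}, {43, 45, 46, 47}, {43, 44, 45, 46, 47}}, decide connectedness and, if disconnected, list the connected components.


(X, τ) is connected.

Find clopen sets (U ∈ τ with X ∖ U ∈ τ):
  U = ∅, X ∖ U = {43, 44, 45, 46, 47} — both open, so U is clopen.
  U = {43, 44, 45, 46, 47}, X ∖ U = ∅ — both open, so U is clopen.
Only trivial clopens (∅ and X) exist, so (X, τ) is connected.
Compute connected components by grouping points that agree on all clopens:
  component: {43, 44, 45, 46, 47}


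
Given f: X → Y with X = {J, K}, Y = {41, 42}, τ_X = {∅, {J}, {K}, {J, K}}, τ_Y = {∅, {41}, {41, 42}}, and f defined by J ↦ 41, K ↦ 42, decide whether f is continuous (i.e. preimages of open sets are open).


f IS continuous.

Compute f^{-1}(U) for each U ∈ τ_Y:
  U = ∅: f^{-1}(U) = ∅ ∈ τ_X ✓.
  U = {41}: f^{-1}(U) = {J} ∈ τ_X ✓.
  U = {41, 42}: f^{-1}(U) = {J, K} ∈ τ_X ✓.
Every preimage lies in τ_X, so f IS continuous.


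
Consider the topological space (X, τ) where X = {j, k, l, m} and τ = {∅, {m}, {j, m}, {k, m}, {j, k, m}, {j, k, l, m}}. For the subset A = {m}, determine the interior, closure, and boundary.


int(A) = {m}, cl(A) = {j, k, l, m}, ∂A = {j, k, l}.

Closed sets in (X, τ) are complements of opens:
  closed(X, τ) = {∅, {l}, {j, l}, {k, l}, {j, k, l}, {j, k, l, m}}.
int(A) = ⋃ {U ∈ τ : U ⊆ A}. Opens contained in A: ∅, {m}.
Taking the union of these: int(A) = {m}.
cl(A) = ⋂ {C closed : A ⊆ C}. Closed sets containing A: {j, k, l, m}.
Intersecting these: cl(A) = {j, k, l, m}.
∂A = cl(A) ∖ int(A) = {j, k, l, m} ∖ {m} = {j, k, l}.


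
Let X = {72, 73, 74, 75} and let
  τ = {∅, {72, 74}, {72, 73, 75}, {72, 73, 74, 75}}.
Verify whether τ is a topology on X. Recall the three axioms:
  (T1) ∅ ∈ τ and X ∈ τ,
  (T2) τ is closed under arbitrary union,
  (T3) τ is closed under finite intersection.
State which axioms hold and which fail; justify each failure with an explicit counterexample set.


τ is NOT a topology on X.

Axiom (T1): ∅ ∈ τ? Yes; X ∈ τ? Yes.
Axiom (T2/T3): check pairwise unions and intersections of members of τ.
Counterexample for (T3): {72, 74} ∩ {72, 73, 75} = {72} ∉ τ. Therefore τ is NOT a topology.


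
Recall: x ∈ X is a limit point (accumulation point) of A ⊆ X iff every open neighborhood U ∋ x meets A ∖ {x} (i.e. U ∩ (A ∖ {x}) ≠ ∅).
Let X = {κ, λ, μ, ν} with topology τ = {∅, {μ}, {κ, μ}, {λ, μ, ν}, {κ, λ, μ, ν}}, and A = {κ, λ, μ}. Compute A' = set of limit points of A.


A' = {κ, λ, ν}

For each x ∈ X, list the open sets U ∈ τ with x ∈ U, then check whether U ∩ (A ∖ {x}) ≠ ∅ for every such U.
  x = κ: opens ∋ x are {κ, μ}, {κ, λ, μ, ν}; each meets A ∖ {κ}, so x IS a limit point.
  x = λ: opens ∋ x are {λ, μ, ν}, {κ, λ, μ, ν}; each meets A ∖ {λ}, so x IS a limit point.
  x = μ: open {μ} ∋ x has {μ} ∩ (A ∖ {μ}) = ∅, so x is NOT a limit point.
  x = ν: opens ∋ x are {λ, μ, ν}, {κ, λ, μ, ν}; each meets A ∖ {ν}, so x IS a limit point.
Collecting: A' = {κ, λ, ν}.


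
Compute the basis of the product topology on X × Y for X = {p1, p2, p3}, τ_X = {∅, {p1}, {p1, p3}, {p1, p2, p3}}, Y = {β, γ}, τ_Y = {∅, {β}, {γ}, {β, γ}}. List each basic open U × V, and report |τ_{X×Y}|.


Basis B = {∅ × ∅, {p1} × {β}, {p1} × {γ}, {p1} × {β, γ}, {p1, p3} × {β}, {p1, p3} × {γ}, {p1, p2, p3} × {β}, {p1, p2, p3} × {γ}, {p1, p3} × {β, γ}, {p1, p2, p3} × {β, γ}}; |τ_{X×Y}| = 16.

Enumerate products U × V with U ∈ τ_X, V ∈ τ_Y (deduplicated):
  ∅ × ∅ = {} (∅)
  {p1} × {β} = {(p1,β)}
  {p1} × {γ} = {(p1,γ)}
  {p1} × {β, γ} = {(p1,β), (p1,γ)}
  {p1, p3} × {β} = {(p1,β), (p3,β)}
  {p1, p3} × {γ} = {(p1,γ), (p3,γ)}
  {p1, p2, p3} × {β} = {(p1,β), (p2,β), (p3,β)}
  {p1, p2, p3} × {γ} = {(p1,γ), (p2,γ), (p3,γ)}
  {p1, p3} × {β, γ} = {(p1,β), (p1,γ), (p3,β), (p3,γ)}
  {p1, p2, p3} × {β, γ} = {(p1,β), (p1,γ), (p2,β), (p2,γ), (p3,β), (p3,γ)}
These 10 distinct sets form the basis B.
Close under arbitrary unions to get τ_{X×Y}; counting gives |τ_{X×Y}| = 16.


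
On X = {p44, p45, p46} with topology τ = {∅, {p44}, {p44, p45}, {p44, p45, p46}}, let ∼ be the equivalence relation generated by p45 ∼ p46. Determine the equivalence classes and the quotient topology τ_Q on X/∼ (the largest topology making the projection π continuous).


X/∼ = {[p44], [p45=p46]}; |τ_Q| = 3.

Equivalence classes: [p44], [p45=p46].
Quotient map π: X → X/∼ sends p44 ↦ [p44], p45 ↦ [p45=p46], p46 ↦ [p45=p46].
For each subset V ⊆ X/∼, compute π^{-1}(V) ⊆ X and check whether π^{-1}(V) ∈ τ. V is open in τ_Q iff π^{-1}(V) ∈ τ.
  V = {}: π^{-1}(V) = ∅ ∈ τ ✓.
  V = {[p44]}: π^{-1}(V) = {p44} ∈ τ ✓.
  V = {[p45=p46]}: π^{-1}(V) = {p45, p46} ∉ τ ✗.
  V = {[p44], [p45=p46]}: π^{-1}(V) = {p44, p45, p46} ∈ τ ✓.
Open sets in the quotient: τ_Q = {{}, {[p44]}, {[p44], [p45=p46]}} (3 elements).


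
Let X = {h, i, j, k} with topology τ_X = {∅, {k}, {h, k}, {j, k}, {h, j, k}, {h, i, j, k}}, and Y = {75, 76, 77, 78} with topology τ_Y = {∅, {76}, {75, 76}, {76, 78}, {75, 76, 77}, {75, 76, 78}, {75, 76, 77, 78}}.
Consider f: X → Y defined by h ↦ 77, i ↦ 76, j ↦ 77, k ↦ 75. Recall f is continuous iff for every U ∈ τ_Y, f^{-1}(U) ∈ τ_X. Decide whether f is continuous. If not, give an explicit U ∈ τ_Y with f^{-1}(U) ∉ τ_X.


f is NOT continuous.

Compute f^{-1}(U) for each U ∈ τ_Y:
  U = ∅: f^{-1}(U) = ∅ ∈ τ_X ✓.
  U = {76}: f^{-1}(U) = {i} ∉ τ_X ✗.
  U = {75, 76}: f^{-1}(U) = {i, k} ∉ τ_X ✗.
  U = {76, 78}: f^{-1}(U) = {i} ∉ τ_X ✗.
  U = {75, 76, 77}: f^{-1}(U) = {h, i, j, k} ∈ τ_X ✓.
  U = {75, 76, 78}: f^{-1}(U) = {i, k} ∉ τ_X ✗.
  U = {75, 76, 77, 78}: f^{-1}(U) = {h, i, j, k} ∈ τ_X ✓.
Found U = {76} with f^{-1}(U) = {i} not in τ_X. Therefore f is NOT continuous.


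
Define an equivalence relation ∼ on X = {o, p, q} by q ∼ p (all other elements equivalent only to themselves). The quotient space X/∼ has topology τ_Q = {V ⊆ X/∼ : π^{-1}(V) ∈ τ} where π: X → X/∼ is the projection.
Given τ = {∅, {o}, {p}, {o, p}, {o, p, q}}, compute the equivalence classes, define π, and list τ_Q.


X/∼ = {[o], [p=q]}; |τ_Q| = 3.

Equivalence classes: [o], [p=q].
Quotient map π: X → X/∼ sends o ↦ [o], p ↦ [p=q], q ↦ [p=q].
For each subset V ⊆ X/∼, compute π^{-1}(V) ⊆ X and check whether π^{-1}(V) ∈ τ. V is open in τ_Q iff π^{-1}(V) ∈ τ.
  V = {}: π^{-1}(V) = ∅ ∈ τ ✓.
  V = {[o]}: π^{-1}(V) = {o} ∈ τ ✓.
  V = {[p=q]}: π^{-1}(V) = {p, q} ∉ τ ✗.
  V = {[o], [p=q]}: π^{-1}(V) = {o, p, q} ∈ τ ✓.
Open sets in the quotient: τ_Q = {{}, {[o]}, {[o], [p=q]}} (3 elements).


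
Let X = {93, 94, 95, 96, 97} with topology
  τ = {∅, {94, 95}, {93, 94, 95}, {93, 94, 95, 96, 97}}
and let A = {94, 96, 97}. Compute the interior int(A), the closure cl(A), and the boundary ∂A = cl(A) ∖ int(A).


int(A) = ∅, cl(A) = {93, 94, 95, 96, 97}, ∂A = {93, 94, 95, 96, 97}.

Closed sets in (X, τ) are complements of opens:
  closed(X, τ) = {∅, {96, 97}, {93, 96, 97}, {93, 94, 95, 96, 97}}.
int(A) = ⋃ {U ∈ τ : U ⊆ A}. Opens contained in A: ∅.
Taking the union of these: int(A) = ∅.
cl(A) = ⋂ {C closed : A ⊆ C}. Closed sets containing A: {93, 94, 95, 96, 97}.
Intersecting these: cl(A) = {93, 94, 95, 96, 97}.
∂A = cl(A) ∖ int(A) = {93, 94, 95, 96, 97} ∖ ∅ = {93, 94, 95, 96, 97}.


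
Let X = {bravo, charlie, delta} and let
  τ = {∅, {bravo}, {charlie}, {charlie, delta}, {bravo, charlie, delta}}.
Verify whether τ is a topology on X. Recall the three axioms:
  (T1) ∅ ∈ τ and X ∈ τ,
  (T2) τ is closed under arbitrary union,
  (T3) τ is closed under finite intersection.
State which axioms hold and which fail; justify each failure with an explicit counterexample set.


τ is NOT a topology on X.

Axiom (T1): ∅ ∈ τ? Yes; X ∈ τ? Yes.
Axiom (T2/T3): check pairwise unions and intersections of members of τ.
Counterexample for (T2): {bravo} ∪ {charlie} = {bravo, charlie} ∉ τ. Therefore τ is NOT a topology.


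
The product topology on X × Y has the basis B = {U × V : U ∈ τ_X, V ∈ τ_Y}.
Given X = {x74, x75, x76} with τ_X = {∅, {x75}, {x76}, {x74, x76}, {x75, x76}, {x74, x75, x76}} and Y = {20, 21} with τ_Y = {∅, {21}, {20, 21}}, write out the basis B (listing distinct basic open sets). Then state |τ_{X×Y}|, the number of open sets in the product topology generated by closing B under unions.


Basis B = {∅ × ∅, {x75} × {21}, {x76} × {21}, {x74, x76} × {21}, {x75} × {20, 21}, {x75, x76} × {21}, {x76} × {20, 21}, {x74, x75, x76} × {21}, {x74, x76} × {20, 21}, {x75, x76} × {20, 21}, {x74, x75, x76} × {20, 21}}; |τ_{X×Y}| = 18.

Enumerate products U × V with U ∈ τ_X, V ∈ τ_Y (deduplicated):
  ∅ × ∅ = {} (∅)
  {x75} × {21} = {(x75,21)}
  {x76} × {21} = {(x76,21)}
  {x74, x76} × {21} = {(x74,21), (x76,21)}
  {x75} × {20, 21} = {(x75,20), (x75,21)}
  {x75, x76} × {21} = {(x75,21), (x76,21)}
  {x76} × {20, 21} = {(x76,20), (x76,21)}
  {x74, x75, x76} × {21} = {(x74,21), (x75,21), (x76,21)}
  {x74, x76} × {20, 21} = {(x74,20), (x74,21), (x76,20), (x76,21)}
  {x75, x76} × {20, 21} = {(x75,20), (x75,21), (x76,20), (x76,21)}
  {x74, x75, x76} × {20, 21} = {(x74,20), (x74,21), (x75,20), (x75,21), (x76,20), (x76,21)}
These 11 distinct sets form the basis B.
Close under arbitrary unions to get τ_{X×Y}; counting gives |τ_{X×Y}| = 18.


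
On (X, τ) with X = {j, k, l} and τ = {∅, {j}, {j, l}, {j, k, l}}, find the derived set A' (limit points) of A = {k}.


A' = ∅

For each x ∈ X, list the open sets U ∈ τ with x ∈ U, then check whether U ∩ (A ∖ {x}) ≠ ∅ for every such U.
  x = j: open {j} ∋ x has {j} ∩ (A ∖ {j}) = ∅, so x is NOT a limit point.
  x = k: open {j, k, l} ∋ x has {j, k, l} ∩ (A ∖ {k}) = ∅, so x is NOT a limit point.
  x = l: open {j, l} ∋ x has {j, l} ∩ (A ∖ {l}) = ∅, so x is NOT a limit point.
Collecting: A' = ∅.


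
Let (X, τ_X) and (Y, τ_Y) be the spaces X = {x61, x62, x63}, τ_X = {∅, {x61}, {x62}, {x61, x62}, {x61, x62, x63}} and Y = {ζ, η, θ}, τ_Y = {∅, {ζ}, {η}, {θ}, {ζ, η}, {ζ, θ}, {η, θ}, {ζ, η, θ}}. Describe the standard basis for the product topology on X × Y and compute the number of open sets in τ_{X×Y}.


Basis B = {∅ × ∅, {x61} × {ζ}, {x61} × {η}, {x61} × {θ}, {x62} × {ζ}, {x62} × {η}, {x62} × {θ}, {x61} × {ζ, η}, {x61} × {ζ, θ}, {x61, x62} × {ζ}, {x61} × {η, θ}, {x61, x62} × {η}, {x61, x62} × {θ}, {x62} × {ζ, η}, {x62} × {ζ, θ}, {x62} × {η, θ}, {x61} × {ζ, η, θ}, {x61, x62, x63} × {ζ}, {x61, x62, x63} × {η}, {x61, x62, x63} × {θ}, {x62} × {ζ, η, θ}, {x61, x62} × {ζ, η}, {x61, x62} × {ζ, θ}, {x61, x62} × {η, θ}, {x61, x62} × {ζ, η, θ}, {x61, x62, x63} × {ζ, η}, {x61, x62, x63} × {ζ, θ}, {x61, x62, x63} × {η, θ}, {x61, x62, x63} × {ζ, η, θ}}; |τ_{X×Y}| = 125.

Enumerate products U × V with U ∈ τ_X, V ∈ τ_Y (deduplicated):
  ∅ × ∅ = {} (∅)
  {x61} × {ζ} = {(x61,ζ)}
  {x61} × {η} = {(x61,η)}
  {x61} × {θ} = {(x61,θ)}
  {x62} × {ζ} = {(x62,ζ)}
  {x62} × {η} = {(x62,η)}
  {x62} × {θ} = {(x62,θ)}
  {x61} × {ζ, η} = {(x61,ζ), (x61,η)}
  {x61} × {ζ, θ} = {(x61,ζ), (x61,θ)}
  {x61, x62} × {ζ} = {(x61,ζ), (x62,ζ)}
  {x61} × {η, θ} = {(x61,η), (x61,θ)}
  {x61, x62} × {η} = {(x61,η), (x62,η)}
  {x61, x62} × {θ} = {(x61,θ), (x62,θ)}
  {x62} × {ζ, η} = {(x62,ζ), (x62,η)}
  {x62} × {ζ, θ} = {(x62,ζ), (x62,θ)}
  {x62} × {η, θ} = {(x62,η), (x62,θ)}
  {x61} × {ζ, η, θ} = {(x61,ζ), (x61,η), (x61,θ)}
  {x61, x62, x63} × {ζ} = {(x61,ζ), (x62,ζ), (x63,ζ)}
  {x61, x62, x63} × {η} = {(x61,η), (x62,η), (x63,η)}
  {x61, x62, x63} × {θ} = {(x61,θ), (x62,θ), (x63,θ)}
  {x62} × {ζ, η, θ} = {(x62,ζ), (x62,η), (x62,θ)}
  {x61, x62} × {ζ, η} = {(x61,ζ), (x61,η), (x62,ζ), (x62,η)}
  {x61, x62} × {ζ, θ} = {(x61,ζ), (x61,θ), (x62,ζ), (x62,θ)}
  {x61, x62} × {η, θ} = {(x61,η), (x61,θ), (x62,η), (x62,θ)}
  {x61, x62} × {ζ, η, θ} = {(x61,ζ), (x61,η), (x61,θ), (x62,ζ), (x62,η), (x62,θ)}
  {x61, x62, x63} × {ζ, η} = {(x61,ζ), (x61,η), (x62,ζ), (x62,η), (x63,ζ), (x63,η)}
  {x61, x62, x63} × {ζ, θ} = {(x61,ζ), (x61,θ), (x62,ζ), (x62,θ), (x63,ζ), (x63,θ)}
  {x61, x62, x63} × {η, θ} = {(x61,η), (x61,θ), (x62,η), (x62,θ), (x63,η), (x63,θ)}
  {x61, x62, x63} × {ζ, η, θ} = {(x61,ζ), (x61,η), (x61,θ), (x62,ζ), (x62,η), (x62,θ), (x63,ζ), (x63,η), (x63,θ)}
These 29 distinct sets form the basis B.
Close under arbitrary unions to get τ_{X×Y}; counting gives |τ_{X×Y}| = 125.


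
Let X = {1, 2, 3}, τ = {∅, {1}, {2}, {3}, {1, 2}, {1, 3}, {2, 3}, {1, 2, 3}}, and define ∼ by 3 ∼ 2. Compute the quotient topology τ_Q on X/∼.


X/∼ = {[1], [2=3]}; |τ_Q| = 4.

Equivalence classes: [1], [2=3].
Quotient map π: X → X/∼ sends 1 ↦ [1], 2 ↦ [2=3], 3 ↦ [2=3].
For each subset V ⊆ X/∼, compute π^{-1}(V) ⊆ X and check whether π^{-1}(V) ∈ τ. V is open in τ_Q iff π^{-1}(V) ∈ τ.
  V = {}: π^{-1}(V) = ∅ ∈ τ ✓.
  V = {[1]}: π^{-1}(V) = {1} ∈ τ ✓.
  V = {[2=3]}: π^{-1}(V) = {2, 3} ∈ τ ✓.
  V = {[1], [2=3]}: π^{-1}(V) = {1, 2, 3} ∈ τ ✓.
Open sets in the quotient: τ_Q = {{}, {[1]}, {[2=3]}, {[1], [2=3]}} (4 elements).


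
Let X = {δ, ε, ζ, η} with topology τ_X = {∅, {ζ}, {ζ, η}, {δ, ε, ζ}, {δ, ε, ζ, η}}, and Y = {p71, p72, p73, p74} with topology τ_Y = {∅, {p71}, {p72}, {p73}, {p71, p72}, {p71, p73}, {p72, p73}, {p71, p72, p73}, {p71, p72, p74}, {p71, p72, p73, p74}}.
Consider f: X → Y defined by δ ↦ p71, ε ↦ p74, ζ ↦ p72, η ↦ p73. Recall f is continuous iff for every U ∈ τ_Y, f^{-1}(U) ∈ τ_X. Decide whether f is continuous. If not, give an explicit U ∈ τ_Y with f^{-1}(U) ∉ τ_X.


f is NOT continuous.

Compute f^{-1}(U) for each U ∈ τ_Y:
  U = ∅: f^{-1}(U) = ∅ ∈ τ_X ✓.
  U = {p71}: f^{-1}(U) = {δ} ∉ τ_X ✗.
  U = {p72}: f^{-1}(U) = {ζ} ∈ τ_X ✓.
  U = {p73}: f^{-1}(U) = {η} ∉ τ_X ✗.
  U = {p71, p72}: f^{-1}(U) = {δ, ζ} ∉ τ_X ✗.
  U = {p71, p73}: f^{-1}(U) = {δ, η} ∉ τ_X ✗.
  U = {p72, p73}: f^{-1}(U) = {ζ, η} ∈ τ_X ✓.
  U = {p71, p72, p73}: f^{-1}(U) = {δ, ζ, η} ∉ τ_X ✗.
  U = {p71, p72, p74}: f^{-1}(U) = {δ, ε, ζ} ∈ τ_X ✓.
  U = {p71, p72, p73, p74}: f^{-1}(U) = {δ, ε, ζ, η} ∈ τ_X ✓.
Found U = {p71} with f^{-1}(U) = {δ} not in τ_X. Therefore f is NOT continuous.


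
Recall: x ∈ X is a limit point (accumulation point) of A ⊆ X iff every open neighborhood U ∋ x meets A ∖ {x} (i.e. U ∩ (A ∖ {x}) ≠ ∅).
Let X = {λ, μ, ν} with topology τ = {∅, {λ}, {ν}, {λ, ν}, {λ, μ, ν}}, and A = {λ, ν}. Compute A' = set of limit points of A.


A' = {μ}

For each x ∈ X, list the open sets U ∈ τ with x ∈ U, then check whether U ∩ (A ∖ {x}) ≠ ∅ for every such U.
  x = λ: open {λ} ∋ x has {λ} ∩ (A ∖ {λ}) = ∅, so x is NOT a limit point.
  x = μ: opens ∋ x are {λ, μ, ν}; each meets A ∖ {μ}, so x IS a limit point.
  x = ν: open {ν} ∋ x has {ν} ∩ (A ∖ {ν}) = ∅, so x is NOT a limit point.
Collecting: A' = {μ}.


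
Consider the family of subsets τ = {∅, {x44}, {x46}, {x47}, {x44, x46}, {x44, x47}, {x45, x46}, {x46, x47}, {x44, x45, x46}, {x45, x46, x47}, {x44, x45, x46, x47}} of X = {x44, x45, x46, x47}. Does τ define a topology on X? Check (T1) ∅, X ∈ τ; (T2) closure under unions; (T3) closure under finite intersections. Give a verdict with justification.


τ is NOT a topology on X.

Axiom (T1): ∅ ∈ τ? Yes; X ∈ τ? Yes.
Axiom (T2/T3): check pairwise unions and intersections of members of τ.
Counterexample for (T2): {x44} ∪ {x46, x47} = {x44, x46, x47} ∉ τ. Therefore τ is NOT a topology.


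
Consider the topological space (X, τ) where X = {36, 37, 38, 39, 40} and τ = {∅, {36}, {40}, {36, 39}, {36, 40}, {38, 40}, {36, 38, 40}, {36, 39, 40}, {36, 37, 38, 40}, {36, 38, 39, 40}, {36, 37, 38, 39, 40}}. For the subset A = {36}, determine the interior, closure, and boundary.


int(A) = {36}, cl(A) = {36, 37, 39}, ∂A = {37, 39}.

Closed sets in (X, τ) are complements of opens:
  closed(X, τ) = {∅, {37}, {39}, {37, 38}, {37, 39}, {36, 37, 39}, {37, 38, 39}, {37, 38, 40}, {36, 37, 38, 39}, {37, 38, 39, 40}, {36, 37, 38, 39, 40}}.
int(A) = ⋃ {U ∈ τ : U ⊆ A}. Opens contained in A: ∅, {36}.
Taking the union of these: int(A) = {36}.
cl(A) = ⋂ {C closed : A ⊆ C}. Closed sets containing A: {36, 37, 39}, {36, 37, 38, 39}, {36, 37, 38, 39, 40}.
Intersecting these: cl(A) = {36, 37, 39}.
∂A = cl(A) ∖ int(A) = {36, 37, 39} ∖ {36} = {37, 39}.


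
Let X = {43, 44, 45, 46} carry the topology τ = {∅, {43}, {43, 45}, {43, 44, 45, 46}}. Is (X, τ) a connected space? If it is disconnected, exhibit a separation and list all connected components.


(X, τ) is connected.

Find clopen sets (U ∈ τ with X ∖ U ∈ τ):
  U = ∅, X ∖ U = {43, 44, 45, 46} — both open, so U is clopen.
  U = {43, 44, 45, 46}, X ∖ U = ∅ — both open, so U is clopen.
Only trivial clopens (∅ and X) exist, so (X, τ) is connected.
Compute connected components by grouping points that agree on all clopens:
  component: {43, 44, 45, 46}


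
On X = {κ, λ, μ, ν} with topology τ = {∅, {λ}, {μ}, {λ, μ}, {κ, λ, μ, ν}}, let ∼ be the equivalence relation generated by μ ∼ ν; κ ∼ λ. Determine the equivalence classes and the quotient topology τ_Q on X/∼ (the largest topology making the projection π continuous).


X/∼ = {[κ=λ], [μ=ν]}; |τ_Q| = 2.

Equivalence classes: [κ=λ], [μ=ν].
Quotient map π: X → X/∼ sends κ ↦ [κ=λ], λ ↦ [κ=λ], μ ↦ [μ=ν], ν ↦ [μ=ν].
For each subset V ⊆ X/∼, compute π^{-1}(V) ⊆ X and check whether π^{-1}(V) ∈ τ. V is open in τ_Q iff π^{-1}(V) ∈ τ.
  V = {}: π^{-1}(V) = ∅ ∈ τ ✓.
  V = {[κ=λ]}: π^{-1}(V) = {κ, λ} ∉ τ ✗.
  V = {[μ=ν]}: π^{-1}(V) = {μ, ν} ∉ τ ✗.
  V = {[κ=λ], [μ=ν]}: π^{-1}(V) = {κ, λ, μ, ν} ∈ τ ✓.
Open sets in the quotient: τ_Q = {{}, {[κ=λ], [μ=ν]}} (2 elements).


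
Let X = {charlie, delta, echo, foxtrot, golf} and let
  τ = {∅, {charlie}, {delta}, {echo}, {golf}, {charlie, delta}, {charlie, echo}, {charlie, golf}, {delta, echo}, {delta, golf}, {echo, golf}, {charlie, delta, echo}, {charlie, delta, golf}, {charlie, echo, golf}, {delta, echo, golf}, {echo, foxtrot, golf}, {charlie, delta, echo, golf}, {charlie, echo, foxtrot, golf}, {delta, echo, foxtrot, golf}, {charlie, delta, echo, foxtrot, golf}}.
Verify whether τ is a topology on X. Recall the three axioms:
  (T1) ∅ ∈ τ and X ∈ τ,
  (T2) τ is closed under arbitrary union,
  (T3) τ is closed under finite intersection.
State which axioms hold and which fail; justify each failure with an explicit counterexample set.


τ IS a topology on X.

Axiom (T1): ∅ ∈ τ? Yes; X ∈ τ? Yes.
Axiom (T2/T3): check pairwise unions and intersections of members of τ.
All pairwise intersections and unions checked — each lies in τ. Therefore τ satisfies (T1), (T2), (T3): it IS a topology on X.


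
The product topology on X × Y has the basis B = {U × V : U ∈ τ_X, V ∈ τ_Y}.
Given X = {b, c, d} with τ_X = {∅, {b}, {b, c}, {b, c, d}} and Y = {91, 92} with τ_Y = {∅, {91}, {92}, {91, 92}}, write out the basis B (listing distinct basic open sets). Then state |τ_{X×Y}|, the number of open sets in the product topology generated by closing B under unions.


Basis B = {∅ × ∅, {b} × {91}, {b} × {92}, {b} × {91, 92}, {b, c} × {91}, {b, c} × {92}, {b, c, d} × {91}, {b, c, d} × {92}, {b, c} × {91, 92}, {b, c, d} × {91, 92}}; |τ_{X×Y}| = 16.

Enumerate products U × V with U ∈ τ_X, V ∈ τ_Y (deduplicated):
  ∅ × ∅ = {} (∅)
  {b} × {91} = {(b,91)}
  {b} × {92} = {(b,92)}
  {b} × {91, 92} = {(b,91), (b,92)}
  {b, c} × {91} = {(b,91), (c,91)}
  {b, c} × {92} = {(b,92), (c,92)}
  {b, c, d} × {91} = {(b,91), (c,91), (d,91)}
  {b, c, d} × {92} = {(b,92), (c,92), (d,92)}
  {b, c} × {91, 92} = {(b,91), (b,92), (c,91), (c,92)}
  {b, c, d} × {91, 92} = {(b,91), (b,92), (c,91), (c,92), (d,91), (d,92)}
These 10 distinct sets form the basis B.
Close under arbitrary unions to get τ_{X×Y}; counting gives |τ_{X×Y}| = 16.


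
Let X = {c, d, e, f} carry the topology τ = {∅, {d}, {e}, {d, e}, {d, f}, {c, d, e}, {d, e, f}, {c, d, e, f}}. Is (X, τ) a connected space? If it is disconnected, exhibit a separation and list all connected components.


(X, τ) is connected.

Find clopen sets (U ∈ τ with X ∖ U ∈ τ):
  U = ∅, X ∖ U = {c, d, e, f} — both open, so U is clopen.
  U = {c, d, e, f}, X ∖ U = ∅ — both open, so U is clopen.
Only trivial clopens (∅ and X) exist, so (X, τ) is connected.
Compute connected components by grouping points that agree on all clopens:
  component: {c, d, e, f}


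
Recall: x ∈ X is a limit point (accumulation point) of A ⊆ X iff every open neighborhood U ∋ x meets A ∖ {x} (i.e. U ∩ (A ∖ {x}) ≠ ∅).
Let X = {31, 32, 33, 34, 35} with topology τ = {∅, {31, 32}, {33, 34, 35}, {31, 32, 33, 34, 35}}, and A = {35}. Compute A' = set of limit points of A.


A' = {33, 34}

For each x ∈ X, list the open sets U ∈ τ with x ∈ U, then check whether U ∩ (A ∖ {x}) ≠ ∅ for every such U.
  x = 31: open {31, 32} ∋ x has {31, 32} ∩ (A ∖ {31}) = ∅, so x is NOT a limit point.
  x = 32: open {31, 32} ∋ x has {31, 32} ∩ (A ∖ {32}) = ∅, so x is NOT a limit point.
  x = 33: opens ∋ x are {33, 34, 35}, {31, 32, 33, 34, 35}; each meets A ∖ {33}, so x IS a limit point.
  x = 34: opens ∋ x are {33, 34, 35}, {31, 32, 33, 34, 35}; each meets A ∖ {34}, so x IS a limit point.
  x = 35: open {33, 34, 35} ∋ x has {33, 34, 35} ∩ (A ∖ {35}) = ∅, so x is NOT a limit point.
Collecting: A' = {33, 34}.


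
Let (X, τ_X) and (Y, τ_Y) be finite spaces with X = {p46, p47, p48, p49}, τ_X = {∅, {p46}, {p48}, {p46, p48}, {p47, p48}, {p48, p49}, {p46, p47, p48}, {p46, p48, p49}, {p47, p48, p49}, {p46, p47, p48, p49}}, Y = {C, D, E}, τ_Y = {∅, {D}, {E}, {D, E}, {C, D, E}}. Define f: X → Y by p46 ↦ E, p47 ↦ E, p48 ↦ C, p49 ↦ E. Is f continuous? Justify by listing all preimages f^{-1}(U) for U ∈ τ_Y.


f is NOT continuous.

Compute f^{-1}(U) for each U ∈ τ_Y:
  U = ∅: f^{-1}(U) = ∅ ∈ τ_X ✓.
  U = {D}: f^{-1}(U) = ∅ ∈ τ_X ✓.
  U = {E}: f^{-1}(U) = {p46, p47, p49} ∉ τ_X ✗.
  U = {D, E}: f^{-1}(U) = {p46, p47, p49} ∉ τ_X ✗.
  U = {C, D, E}: f^{-1}(U) = {p46, p47, p48, p49} ∈ τ_X ✓.
Found U = {E} with f^{-1}(U) = {p46, p47, p49} not in τ_X. Therefore f is NOT continuous.


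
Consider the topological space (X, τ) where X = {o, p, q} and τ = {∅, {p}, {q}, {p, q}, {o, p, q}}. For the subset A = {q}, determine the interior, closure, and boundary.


int(A) = {q}, cl(A) = {o, q}, ∂A = {o}.

Closed sets in (X, τ) are complements of opens:
  closed(X, τ) = {∅, {o}, {o, p}, {o, q}, {o, p, q}}.
int(A) = ⋃ {U ∈ τ : U ⊆ A}. Opens contained in A: ∅, {q}.
Taking the union of these: int(A) = {q}.
cl(A) = ⋂ {C closed : A ⊆ C}. Closed sets containing A: {o, q}, {o, p, q}.
Intersecting these: cl(A) = {o, q}.
∂A = cl(A) ∖ int(A) = {o, q} ∖ {q} = {o}.


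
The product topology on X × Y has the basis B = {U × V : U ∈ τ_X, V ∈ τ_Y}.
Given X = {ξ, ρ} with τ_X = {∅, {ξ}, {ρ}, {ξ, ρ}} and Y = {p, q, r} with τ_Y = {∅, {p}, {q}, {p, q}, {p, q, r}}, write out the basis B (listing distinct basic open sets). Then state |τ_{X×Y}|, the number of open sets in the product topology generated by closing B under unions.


Basis B = {∅ × ∅, {ξ} × {p}, {ξ} × {q}, {ρ} × {p}, {ρ} × {q}, {ξ} × {p, q}, {ξ, ρ} × {p}, {ξ, ρ} × {q}, {ρ} × {p, q}, {ξ} × {p, q, r}, {ρ} × {p, q, r}, {ξ, ρ} × {p, q}, {ξ, ρ} × {p, q, r}}; |τ_{X×Y}| = 25.

Enumerate products U × V with U ∈ τ_X, V ∈ τ_Y (deduplicated):
  ∅ × ∅ = {} (∅)
  {ξ} × {p} = {(ξ,p)}
  {ξ} × {q} = {(ξ,q)}
  {ρ} × {p} = {(ρ,p)}
  {ρ} × {q} = {(ρ,q)}
  {ξ} × {p, q} = {(ξ,p), (ξ,q)}
  {ξ, ρ} × {p} = {(ξ,p), (ρ,p)}
  {ξ, ρ} × {q} = {(ξ,q), (ρ,q)}
  {ρ} × {p, q} = {(ρ,p), (ρ,q)}
  {ξ} × {p, q, r} = {(ξ,p), (ξ,q), (ξ,r)}
  {ρ} × {p, q, r} = {(ρ,p), (ρ,q), (ρ,r)}
  {ξ, ρ} × {p, q} = {(ξ,p), (ξ,q), (ρ,p), (ρ,q)}
  {ξ, ρ} × {p, q, r} = {(ξ,p), (ξ,q), (ξ,r), (ρ,p), (ρ,q), (ρ,r)}
These 13 distinct sets form the basis B.
Close under arbitrary unions to get τ_{X×Y}; counting gives |τ_{X×Y}| = 25.


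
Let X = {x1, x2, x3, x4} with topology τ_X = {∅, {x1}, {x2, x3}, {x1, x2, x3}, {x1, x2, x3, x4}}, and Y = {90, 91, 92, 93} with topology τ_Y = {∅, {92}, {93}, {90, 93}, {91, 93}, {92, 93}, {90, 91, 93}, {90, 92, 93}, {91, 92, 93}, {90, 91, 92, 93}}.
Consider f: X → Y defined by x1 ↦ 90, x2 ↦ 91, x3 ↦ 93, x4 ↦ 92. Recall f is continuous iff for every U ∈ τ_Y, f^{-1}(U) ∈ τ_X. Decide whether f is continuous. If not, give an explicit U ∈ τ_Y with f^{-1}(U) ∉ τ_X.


f is NOT continuous.

Compute f^{-1}(U) for each U ∈ τ_Y:
  U = ∅: f^{-1}(U) = ∅ ∈ τ_X ✓.
  U = {92}: f^{-1}(U) = {x4} ∉ τ_X ✗.
  U = {93}: f^{-1}(U) = {x3} ∉ τ_X ✗.
  U = {90, 93}: f^{-1}(U) = {x1, x3} ∉ τ_X ✗.
  U = {91, 93}: f^{-1}(U) = {x2, x3} ∈ τ_X ✓.
  U = {92, 93}: f^{-1}(U) = {x3, x4} ∉ τ_X ✗.
  U = {90, 91, 93}: f^{-1}(U) = {x1, x2, x3} ∈ τ_X ✓.
  U = {90, 92, 93}: f^{-1}(U) = {x1, x3, x4} ∉ τ_X ✗.
  U = {91, 92, 93}: f^{-1}(U) = {x2, x3, x4} ∉ τ_X ✗.
  U = {90, 91, 92, 93}: f^{-1}(U) = {x1, x2, x3, x4} ∈ τ_X ✓.
Found U = {92} with f^{-1}(U) = {x4} not in τ_X. Therefore f is NOT continuous.


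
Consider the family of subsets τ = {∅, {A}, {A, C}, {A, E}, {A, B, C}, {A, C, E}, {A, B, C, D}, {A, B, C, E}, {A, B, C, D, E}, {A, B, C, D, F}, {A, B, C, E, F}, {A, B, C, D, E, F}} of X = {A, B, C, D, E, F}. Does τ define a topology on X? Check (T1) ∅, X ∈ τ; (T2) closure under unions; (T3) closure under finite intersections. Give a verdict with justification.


τ is NOT a topology on X.

Axiom (T1): ∅ ∈ τ? Yes; X ∈ τ? Yes.
Axiom (T2/T3): check pairwise unions and intersections of members of τ.
Counterexample for (T3): {A, B, C, D, F} ∩ {A, B, C, E, F} = {A, B, C, F} ∉ τ. Therefore τ is NOT a topology.


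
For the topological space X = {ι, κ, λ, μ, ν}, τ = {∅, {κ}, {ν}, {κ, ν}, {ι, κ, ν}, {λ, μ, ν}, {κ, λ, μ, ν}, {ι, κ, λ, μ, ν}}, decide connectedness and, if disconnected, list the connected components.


(X, τ) is connected.

Find clopen sets (U ∈ τ with X ∖ U ∈ τ):
  U = ∅, X ∖ U = {ι, κ, λ, μ, ν} — both open, so U is clopen.
  U = {ι, κ, λ, μ, ν}, X ∖ U = ∅ — both open, so U is clopen.
Only trivial clopens (∅ and X) exist, so (X, τ) is connected.
Compute connected components by grouping points that agree on all clopens:
  component: {ι, κ, λ, μ, ν}


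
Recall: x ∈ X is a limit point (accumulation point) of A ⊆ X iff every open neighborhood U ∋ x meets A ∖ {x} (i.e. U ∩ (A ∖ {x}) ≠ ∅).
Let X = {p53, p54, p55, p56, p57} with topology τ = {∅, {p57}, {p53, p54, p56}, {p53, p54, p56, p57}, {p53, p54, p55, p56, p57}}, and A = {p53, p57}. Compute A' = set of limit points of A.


A' = {p54, p55, p56}

For each x ∈ X, list the open sets U ∈ τ with x ∈ U, then check whether U ∩ (A ∖ {x}) ≠ ∅ for every such U.
  x = p53: open {p53, p54, p56} ∋ x has {p53, p54, p56} ∩ (A ∖ {p53}) = ∅, so x is NOT a limit point.
  x = p54: opens ∋ x are {p53, p54, p56}, {p53, p54, p56, p57}, {p53, p54, p55, p56, p57}; each meets A ∖ {p54}, so x IS a limit point.
  x = p55: opens ∋ x are {p53, p54, p55, p56, p57}; each meets A ∖ {p55}, so x IS a limit point.
  x = p56: opens ∋ x are {p53, p54, p56}, {p53, p54, p56, p57}, {p53, p54, p55, p56, p57}; each meets A ∖ {p56}, so x IS a limit point.
  x = p57: open {p57} ∋ x has {p57} ∩ (A ∖ {p57}) = ∅, so x is NOT a limit point.
Collecting: A' = {p54, p55, p56}.


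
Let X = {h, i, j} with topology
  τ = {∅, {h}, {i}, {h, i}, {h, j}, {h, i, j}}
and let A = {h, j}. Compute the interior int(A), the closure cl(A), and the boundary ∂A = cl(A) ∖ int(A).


int(A) = {h, j}, cl(A) = {h, j}, ∂A = ∅.

Closed sets in (X, τ) are complements of opens:
  closed(X, τ) = {∅, {i}, {j}, {h, j}, {i, j}, {h, i, j}}.
int(A) = ⋃ {U ∈ τ : U ⊆ A}. Opens contained in A: ∅, {h}, {h, j}.
Taking the union of these: int(A) = {h, j}.
cl(A) = ⋂ {C closed : A ⊆ C}. Closed sets containing A: {h, j}, {h, i, j}.
Intersecting these: cl(A) = {h, j}.
∂A = cl(A) ∖ int(A) = {h, j} ∖ {h, j} = ∅.


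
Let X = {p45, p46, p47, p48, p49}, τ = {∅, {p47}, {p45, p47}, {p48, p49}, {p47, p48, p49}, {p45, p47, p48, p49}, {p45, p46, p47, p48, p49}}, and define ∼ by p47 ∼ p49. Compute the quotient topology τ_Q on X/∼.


X/∼ = {[p45], [p46], [p47=p49], [p48]}; |τ_Q| = 4.

Equivalence classes: [p45], [p46], [p47=p49], [p48].
Quotient map π: X → X/∼ sends p45 ↦ [p45], p46 ↦ [p46], p47 ↦ [p47=p49], p48 ↦ [p48], p49 ↦ [p47=p49].
For each subset V ⊆ X/∼, compute π^{-1}(V) ⊆ X and check whether π^{-1}(V) ∈ τ. V is open in τ_Q iff π^{-1}(V) ∈ τ.
  V = {}: π^{-1}(V) = ∅ ∈ τ ✓.
  V = {[p45]}: π^{-1}(V) = {p45} ∉ τ ✗.
  V = {[p46]}: π^{-1}(V) = {p46} ∉ τ ✗.
  V = {[p45], [p46]}: π^{-1}(V) = {p45, p46} ∉ τ ✗.
  V = {[p47=p49]}: π^{-1}(V) = {p47, p49} ∉ τ ✗.
  V = {[p45], [p47=p49]}: π^{-1}(V) = {p45, p47, p49} ∉ τ ✗.
  V = {[p46], [p47=p49]}: π^{-1}(V) = {p46, p47, p49} ∉ τ ✗.
  V = {[p45], [p46], [p47=p49]}: π^{-1}(V) = {p45, p46, p47, p49} ∉ τ ✗.
  V = {[p48]}: π^{-1}(V) = {p48} ∉ τ ✗.
  V = {[p45], [p48]}: π^{-1}(V) = {p45, p48} ∉ τ ✗.
  V = {[p46], [p48]}: π^{-1}(V) = {p46, p48} ∉ τ ✗.
  V = {[p45], [p46], [p48]}: π^{-1}(V) = {p45, p46, p48} ∉ τ ✗.
  V = {[p47=p49], [p48]}: π^{-1}(V) = {p47, p48, p49} ∈ τ ✓.
  V = {[p45], [p47=p49], [p48]}: π^{-1}(V) = {p45, p47, p48, p49} ∈ τ ✓.
  V = {[p46], [p47=p49], [p48]}: π^{-1}(V) = {p46, p47, p48, p49} ∉ τ ✗.
  V = {[p45], [p46], [p47=p49], [p48]}: π^{-1}(V) = {p45, p46, p47, p48, p49} ∈ τ ✓.
Open sets in the quotient: τ_Q = {{}, {[p47=p49], [p48]}, {[p45], [p47=p49], [p48]}, {[p45], [p46], [p47=p49], [p48]}} (4 elements).
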